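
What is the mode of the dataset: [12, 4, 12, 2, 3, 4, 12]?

12

Step 1: Count the frequency of each value:
  2: appears 1 time(s)
  3: appears 1 time(s)
  4: appears 2 time(s)
  12: appears 3 time(s)
Step 2: The value 12 appears most frequently (3 times).
Step 3: Mode = 12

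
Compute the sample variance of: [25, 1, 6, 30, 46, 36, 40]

289.5714

Step 1: Compute the mean: (25 + 1 + 6 + 30 + 46 + 36 + 40) / 7 = 26.2857
Step 2: Compute squared deviations from the mean:
  (25 - 26.2857)^2 = 1.6531
  (1 - 26.2857)^2 = 639.3673
  (6 - 26.2857)^2 = 411.5102
  (30 - 26.2857)^2 = 13.7959
  (46 - 26.2857)^2 = 388.6531
  (36 - 26.2857)^2 = 94.3673
  (40 - 26.2857)^2 = 188.0816
Step 3: Sum of squared deviations = 1737.4286
Step 4: Sample variance = 1737.4286 / 6 = 289.5714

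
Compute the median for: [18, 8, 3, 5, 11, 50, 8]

8

Step 1: Sort the data in ascending order: [3, 5, 8, 8, 11, 18, 50]
Step 2: The number of values is n = 7.
Step 3: Since n is odd, the median is the middle value at position 4: 8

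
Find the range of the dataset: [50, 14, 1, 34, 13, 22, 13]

49

Step 1: Identify the maximum value: max = 50
Step 2: Identify the minimum value: min = 1
Step 3: Range = max - min = 50 - 1 = 49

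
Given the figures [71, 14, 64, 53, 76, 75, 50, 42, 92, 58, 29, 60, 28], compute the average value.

54.7692

Step 1: Sum all values: 71 + 14 + 64 + 53 + 76 + 75 + 50 + 42 + 92 + 58 + 29 + 60 + 28 = 712
Step 2: Count the number of values: n = 13
Step 3: Mean = sum / n = 712 / 13 = 54.7692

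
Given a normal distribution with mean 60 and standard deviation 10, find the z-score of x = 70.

1

Step 1: Recall the z-score formula: z = (x - mu) / sigma
Step 2: Substitute values: z = (70 - 60) / 10
Step 3: z = 10 / 10 = 1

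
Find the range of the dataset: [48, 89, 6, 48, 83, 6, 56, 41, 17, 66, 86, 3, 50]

86

Step 1: Identify the maximum value: max = 89
Step 2: Identify the minimum value: min = 3
Step 3: Range = max - min = 89 - 3 = 86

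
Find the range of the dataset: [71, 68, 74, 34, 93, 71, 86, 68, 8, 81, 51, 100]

92

Step 1: Identify the maximum value: max = 100
Step 2: Identify the minimum value: min = 8
Step 3: Range = max - min = 100 - 8 = 92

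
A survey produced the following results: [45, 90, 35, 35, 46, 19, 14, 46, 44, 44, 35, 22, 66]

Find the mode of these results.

35

Step 1: Count the frequency of each value:
  14: appears 1 time(s)
  19: appears 1 time(s)
  22: appears 1 time(s)
  35: appears 3 time(s)
  44: appears 2 time(s)
  45: appears 1 time(s)
  46: appears 2 time(s)
  66: appears 1 time(s)
  90: appears 1 time(s)
Step 2: The value 35 appears most frequently (3 times).
Step 3: Mode = 35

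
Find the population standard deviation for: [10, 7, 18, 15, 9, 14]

3.8042

Step 1: Compute the mean: 12.1667
Step 2: Sum of squared deviations from the mean: 86.8333
Step 3: Population variance = 86.8333 / 6 = 14.4722
Step 4: Standard deviation = sqrt(14.4722) = 3.8042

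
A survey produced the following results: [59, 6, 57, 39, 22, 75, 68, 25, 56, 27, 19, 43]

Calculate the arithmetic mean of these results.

41.3333

Step 1: Sum all values: 59 + 6 + 57 + 39 + 22 + 75 + 68 + 25 + 56 + 27 + 19 + 43 = 496
Step 2: Count the number of values: n = 12
Step 3: Mean = sum / n = 496 / 12 = 41.3333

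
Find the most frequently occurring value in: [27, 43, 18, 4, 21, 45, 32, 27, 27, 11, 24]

27

Step 1: Count the frequency of each value:
  4: appears 1 time(s)
  11: appears 1 time(s)
  18: appears 1 time(s)
  21: appears 1 time(s)
  24: appears 1 time(s)
  27: appears 3 time(s)
  32: appears 1 time(s)
  43: appears 1 time(s)
  45: appears 1 time(s)
Step 2: The value 27 appears most frequently (3 times).
Step 3: Mode = 27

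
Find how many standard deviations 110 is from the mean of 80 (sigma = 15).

2

Step 1: Recall the z-score formula: z = (x - mu) / sigma
Step 2: Substitute values: z = (110 - 80) / 15
Step 3: z = 30 / 15 = 2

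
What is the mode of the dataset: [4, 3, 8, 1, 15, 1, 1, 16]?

1

Step 1: Count the frequency of each value:
  1: appears 3 time(s)
  3: appears 1 time(s)
  4: appears 1 time(s)
  8: appears 1 time(s)
  15: appears 1 time(s)
  16: appears 1 time(s)
Step 2: The value 1 appears most frequently (3 times).
Step 3: Mode = 1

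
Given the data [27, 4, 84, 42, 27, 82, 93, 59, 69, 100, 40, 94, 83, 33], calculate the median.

64

Step 1: Sort the data in ascending order: [4, 27, 27, 33, 40, 42, 59, 69, 82, 83, 84, 93, 94, 100]
Step 2: The number of values is n = 14.
Step 3: Since n is even, the median is the average of positions 7 and 8:
  Median = (59 + 69) / 2 = 64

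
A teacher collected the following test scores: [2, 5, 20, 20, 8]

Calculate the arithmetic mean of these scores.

11

Step 1: Sum all values: 2 + 5 + 20 + 20 + 8 = 55
Step 2: Count the number of values: n = 5
Step 3: Mean = sum / n = 55 / 5 = 11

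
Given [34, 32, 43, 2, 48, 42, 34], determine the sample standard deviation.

15.0981

Step 1: Compute the mean: 33.5714
Step 2: Sum of squared deviations from the mean: 1367.7143
Step 3: Sample variance = 1367.7143 / 6 = 227.9524
Step 4: Standard deviation = sqrt(227.9524) = 15.0981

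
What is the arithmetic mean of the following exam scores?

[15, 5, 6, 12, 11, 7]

9.3333

Step 1: Sum all values: 15 + 5 + 6 + 12 + 11 + 7 = 56
Step 2: Count the number of values: n = 6
Step 3: Mean = sum / n = 56 / 6 = 9.3333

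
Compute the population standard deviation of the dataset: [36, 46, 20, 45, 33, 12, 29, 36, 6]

13.1553

Step 1: Compute the mean: 29.2222
Step 2: Sum of squared deviations from the mean: 1557.5556
Step 3: Population variance = 1557.5556 / 9 = 173.0617
Step 4: Standard deviation = sqrt(173.0617) = 13.1553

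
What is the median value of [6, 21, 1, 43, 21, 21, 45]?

21

Step 1: Sort the data in ascending order: [1, 6, 21, 21, 21, 43, 45]
Step 2: The number of values is n = 7.
Step 3: Since n is odd, the median is the middle value at position 4: 21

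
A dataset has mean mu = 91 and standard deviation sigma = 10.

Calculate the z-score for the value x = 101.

1

Step 1: Recall the z-score formula: z = (x - mu) / sigma
Step 2: Substitute values: z = (101 - 91) / 10
Step 3: z = 10 / 10 = 1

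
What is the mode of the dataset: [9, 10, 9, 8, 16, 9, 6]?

9

Step 1: Count the frequency of each value:
  6: appears 1 time(s)
  8: appears 1 time(s)
  9: appears 3 time(s)
  10: appears 1 time(s)
  16: appears 1 time(s)
Step 2: The value 9 appears most frequently (3 times).
Step 3: Mode = 9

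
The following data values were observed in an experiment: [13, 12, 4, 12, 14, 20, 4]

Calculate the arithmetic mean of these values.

11.2857

Step 1: Sum all values: 13 + 12 + 4 + 12 + 14 + 20 + 4 = 79
Step 2: Count the number of values: n = 7
Step 3: Mean = sum / n = 79 / 7 = 11.2857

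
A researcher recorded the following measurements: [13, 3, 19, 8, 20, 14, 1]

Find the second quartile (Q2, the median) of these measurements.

13

Step 1: Sort the data: [1, 3, 8, 13, 14, 19, 20]
Step 2: n = 7
Step 3: Q2 is the median. Since n is odd, it is the middle value at position 4: 13
Step 4: Q2 = 13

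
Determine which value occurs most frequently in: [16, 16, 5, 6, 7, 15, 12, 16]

16

Step 1: Count the frequency of each value:
  5: appears 1 time(s)
  6: appears 1 time(s)
  7: appears 1 time(s)
  12: appears 1 time(s)
  15: appears 1 time(s)
  16: appears 3 time(s)
Step 2: The value 16 appears most frequently (3 times).
Step 3: Mode = 16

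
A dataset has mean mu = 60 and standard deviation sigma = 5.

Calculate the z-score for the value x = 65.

1

Step 1: Recall the z-score formula: z = (x - mu) / sigma
Step 2: Substitute values: z = (65 - 60) / 5
Step 3: z = 5 / 5 = 1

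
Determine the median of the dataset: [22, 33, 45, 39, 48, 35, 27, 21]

34

Step 1: Sort the data in ascending order: [21, 22, 27, 33, 35, 39, 45, 48]
Step 2: The number of values is n = 8.
Step 3: Since n is even, the median is the average of positions 4 and 5:
  Median = (33 + 35) / 2 = 34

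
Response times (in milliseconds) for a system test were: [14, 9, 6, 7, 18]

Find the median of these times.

9

Step 1: Sort the data in ascending order: [6, 7, 9, 14, 18]
Step 2: The number of values is n = 5.
Step 3: Since n is odd, the median is the middle value at position 3: 9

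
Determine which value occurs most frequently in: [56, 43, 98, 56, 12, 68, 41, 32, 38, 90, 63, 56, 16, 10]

56

Step 1: Count the frequency of each value:
  10: appears 1 time(s)
  12: appears 1 time(s)
  16: appears 1 time(s)
  32: appears 1 time(s)
  38: appears 1 time(s)
  41: appears 1 time(s)
  43: appears 1 time(s)
  56: appears 3 time(s)
  63: appears 1 time(s)
  68: appears 1 time(s)
  90: appears 1 time(s)
  98: appears 1 time(s)
Step 2: The value 56 appears most frequently (3 times).
Step 3: Mode = 56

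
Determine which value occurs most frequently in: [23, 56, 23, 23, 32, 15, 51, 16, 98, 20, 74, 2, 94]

23

Step 1: Count the frequency of each value:
  2: appears 1 time(s)
  15: appears 1 time(s)
  16: appears 1 time(s)
  20: appears 1 time(s)
  23: appears 3 time(s)
  32: appears 1 time(s)
  51: appears 1 time(s)
  56: appears 1 time(s)
  74: appears 1 time(s)
  94: appears 1 time(s)
  98: appears 1 time(s)
Step 2: The value 23 appears most frequently (3 times).
Step 3: Mode = 23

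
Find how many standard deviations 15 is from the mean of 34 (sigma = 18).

-1.0556

Step 1: Recall the z-score formula: z = (x - mu) / sigma
Step 2: Substitute values: z = (15 - 34) / 18
Step 3: z = -19 / 18 = -1.0556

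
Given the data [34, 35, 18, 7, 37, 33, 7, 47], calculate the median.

33.5

Step 1: Sort the data in ascending order: [7, 7, 18, 33, 34, 35, 37, 47]
Step 2: The number of values is n = 8.
Step 3: Since n is even, the median is the average of positions 4 and 5:
  Median = (33 + 34) / 2 = 33.5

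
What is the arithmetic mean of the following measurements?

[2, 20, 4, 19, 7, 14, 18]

12

Step 1: Sum all values: 2 + 20 + 4 + 19 + 7 + 14 + 18 = 84
Step 2: Count the number of values: n = 7
Step 3: Mean = sum / n = 84 / 7 = 12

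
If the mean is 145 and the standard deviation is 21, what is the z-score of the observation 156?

0.5238

Step 1: Recall the z-score formula: z = (x - mu) / sigma
Step 2: Substitute values: z = (156 - 145) / 21
Step 3: z = 11 / 21 = 0.5238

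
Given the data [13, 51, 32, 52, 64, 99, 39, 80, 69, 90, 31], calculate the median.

52

Step 1: Sort the data in ascending order: [13, 31, 32, 39, 51, 52, 64, 69, 80, 90, 99]
Step 2: The number of values is n = 11.
Step 3: Since n is odd, the median is the middle value at position 6: 52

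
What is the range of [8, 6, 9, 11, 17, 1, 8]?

16

Step 1: Identify the maximum value: max = 17
Step 2: Identify the minimum value: min = 1
Step 3: Range = max - min = 17 - 1 = 16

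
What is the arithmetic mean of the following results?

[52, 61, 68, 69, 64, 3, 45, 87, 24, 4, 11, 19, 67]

44.1538

Step 1: Sum all values: 52 + 61 + 68 + 69 + 64 + 3 + 45 + 87 + 24 + 4 + 11 + 19 + 67 = 574
Step 2: Count the number of values: n = 13
Step 3: Mean = sum / n = 574 / 13 = 44.1538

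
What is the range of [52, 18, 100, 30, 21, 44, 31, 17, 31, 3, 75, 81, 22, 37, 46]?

97

Step 1: Identify the maximum value: max = 100
Step 2: Identify the minimum value: min = 3
Step 3: Range = max - min = 100 - 3 = 97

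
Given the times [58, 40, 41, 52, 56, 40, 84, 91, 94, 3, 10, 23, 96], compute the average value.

52.9231

Step 1: Sum all values: 58 + 40 + 41 + 52 + 56 + 40 + 84 + 91 + 94 + 3 + 10 + 23 + 96 = 688
Step 2: Count the number of values: n = 13
Step 3: Mean = sum / n = 688 / 13 = 52.9231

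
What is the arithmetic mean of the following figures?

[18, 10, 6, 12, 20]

13.2

Step 1: Sum all values: 18 + 10 + 6 + 12 + 20 = 66
Step 2: Count the number of values: n = 5
Step 3: Mean = sum / n = 66 / 5 = 13.2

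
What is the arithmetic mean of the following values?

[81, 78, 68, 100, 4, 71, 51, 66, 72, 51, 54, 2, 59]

58.2308

Step 1: Sum all values: 81 + 78 + 68 + 100 + 4 + 71 + 51 + 66 + 72 + 51 + 54 + 2 + 59 = 757
Step 2: Count the number of values: n = 13
Step 3: Mean = sum / n = 757 / 13 = 58.2308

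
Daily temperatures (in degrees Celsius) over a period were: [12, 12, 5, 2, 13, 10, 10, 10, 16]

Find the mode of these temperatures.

10

Step 1: Count the frequency of each value:
  2: appears 1 time(s)
  5: appears 1 time(s)
  10: appears 3 time(s)
  12: appears 2 time(s)
  13: appears 1 time(s)
  16: appears 1 time(s)
Step 2: The value 10 appears most frequently (3 times).
Step 3: Mode = 10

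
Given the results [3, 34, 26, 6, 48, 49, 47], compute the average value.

30.4286

Step 1: Sum all values: 3 + 34 + 26 + 6 + 48 + 49 + 47 = 213
Step 2: Count the number of values: n = 7
Step 3: Mean = sum / n = 213 / 7 = 30.4286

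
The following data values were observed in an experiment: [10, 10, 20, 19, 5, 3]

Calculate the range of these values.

17

Step 1: Identify the maximum value: max = 20
Step 2: Identify the minimum value: min = 3
Step 3: Range = max - min = 20 - 3 = 17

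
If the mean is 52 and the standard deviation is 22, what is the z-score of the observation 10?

-1.9091

Step 1: Recall the z-score formula: z = (x - mu) / sigma
Step 2: Substitute values: z = (10 - 52) / 22
Step 3: z = -42 / 22 = -1.9091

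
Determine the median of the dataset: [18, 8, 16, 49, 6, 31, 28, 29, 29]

28

Step 1: Sort the data in ascending order: [6, 8, 16, 18, 28, 29, 29, 31, 49]
Step 2: The number of values is n = 9.
Step 3: Since n is odd, the median is the middle value at position 5: 28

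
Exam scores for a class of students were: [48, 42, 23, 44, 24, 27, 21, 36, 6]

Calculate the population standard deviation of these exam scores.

12.6968

Step 1: Compute the mean: 30.1111
Step 2: Sum of squared deviations from the mean: 1450.8889
Step 3: Population variance = 1450.8889 / 9 = 161.2099
Step 4: Standard deviation = sqrt(161.2099) = 12.6968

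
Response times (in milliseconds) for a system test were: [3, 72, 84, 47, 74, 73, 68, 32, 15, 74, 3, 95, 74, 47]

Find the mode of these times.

74

Step 1: Count the frequency of each value:
  3: appears 2 time(s)
  15: appears 1 time(s)
  32: appears 1 time(s)
  47: appears 2 time(s)
  68: appears 1 time(s)
  72: appears 1 time(s)
  73: appears 1 time(s)
  74: appears 3 time(s)
  84: appears 1 time(s)
  95: appears 1 time(s)
Step 2: The value 74 appears most frequently (3 times).
Step 3: Mode = 74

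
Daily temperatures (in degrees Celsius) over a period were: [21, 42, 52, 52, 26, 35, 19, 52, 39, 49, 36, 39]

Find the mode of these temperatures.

52

Step 1: Count the frequency of each value:
  19: appears 1 time(s)
  21: appears 1 time(s)
  26: appears 1 time(s)
  35: appears 1 time(s)
  36: appears 1 time(s)
  39: appears 2 time(s)
  42: appears 1 time(s)
  49: appears 1 time(s)
  52: appears 3 time(s)
Step 2: The value 52 appears most frequently (3 times).
Step 3: Mode = 52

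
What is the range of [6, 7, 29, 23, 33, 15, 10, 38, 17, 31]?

32

Step 1: Identify the maximum value: max = 38
Step 2: Identify the minimum value: min = 6
Step 3: Range = max - min = 38 - 6 = 32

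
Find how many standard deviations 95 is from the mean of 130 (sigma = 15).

-2.3333

Step 1: Recall the z-score formula: z = (x - mu) / sigma
Step 2: Substitute values: z = (95 - 130) / 15
Step 3: z = -35 / 15 = -2.3333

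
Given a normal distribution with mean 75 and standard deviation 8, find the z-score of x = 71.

-0.5

Step 1: Recall the z-score formula: z = (x - mu) / sigma
Step 2: Substitute values: z = (71 - 75) / 8
Step 3: z = -4 / 8 = -0.5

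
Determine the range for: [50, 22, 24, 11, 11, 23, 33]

39

Step 1: Identify the maximum value: max = 50
Step 2: Identify the minimum value: min = 11
Step 3: Range = max - min = 50 - 11 = 39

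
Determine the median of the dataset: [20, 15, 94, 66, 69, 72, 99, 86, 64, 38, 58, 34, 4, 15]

61

Step 1: Sort the data in ascending order: [4, 15, 15, 20, 34, 38, 58, 64, 66, 69, 72, 86, 94, 99]
Step 2: The number of values is n = 14.
Step 3: Since n is even, the median is the average of positions 7 and 8:
  Median = (58 + 64) / 2 = 61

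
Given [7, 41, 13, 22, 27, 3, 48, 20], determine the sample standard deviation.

15.7202

Step 1: Compute the mean: 22.625
Step 2: Sum of squared deviations from the mean: 1729.875
Step 3: Sample variance = 1729.875 / 7 = 247.125
Step 4: Standard deviation = sqrt(247.125) = 15.7202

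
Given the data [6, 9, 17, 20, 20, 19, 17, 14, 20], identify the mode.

20

Step 1: Count the frequency of each value:
  6: appears 1 time(s)
  9: appears 1 time(s)
  14: appears 1 time(s)
  17: appears 2 time(s)
  19: appears 1 time(s)
  20: appears 3 time(s)
Step 2: The value 20 appears most frequently (3 times).
Step 3: Mode = 20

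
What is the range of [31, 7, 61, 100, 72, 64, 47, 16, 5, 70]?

95

Step 1: Identify the maximum value: max = 100
Step 2: Identify the minimum value: min = 5
Step 3: Range = max - min = 100 - 5 = 95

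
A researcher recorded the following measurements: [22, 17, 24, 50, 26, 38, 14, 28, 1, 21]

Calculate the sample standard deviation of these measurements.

13.2619

Step 1: Compute the mean: 24.1
Step 2: Sum of squared deviations from the mean: 1582.9
Step 3: Sample variance = 1582.9 / 9 = 175.8778
Step 4: Standard deviation = sqrt(175.8778) = 13.2619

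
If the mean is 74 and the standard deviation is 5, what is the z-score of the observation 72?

-0.4

Step 1: Recall the z-score formula: z = (x - mu) / sigma
Step 2: Substitute values: z = (72 - 74) / 5
Step 3: z = -2 / 5 = -0.4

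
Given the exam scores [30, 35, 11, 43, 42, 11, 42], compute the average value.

30.5714

Step 1: Sum all values: 30 + 35 + 11 + 43 + 42 + 11 + 42 = 214
Step 2: Count the number of values: n = 7
Step 3: Mean = sum / n = 214 / 7 = 30.5714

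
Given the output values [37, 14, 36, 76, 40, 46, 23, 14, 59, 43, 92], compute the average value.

43.6364

Step 1: Sum all values: 37 + 14 + 36 + 76 + 40 + 46 + 23 + 14 + 59 + 43 + 92 = 480
Step 2: Count the number of values: n = 11
Step 3: Mean = sum / n = 480 / 11 = 43.6364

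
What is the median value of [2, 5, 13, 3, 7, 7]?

6

Step 1: Sort the data in ascending order: [2, 3, 5, 7, 7, 13]
Step 2: The number of values is n = 6.
Step 3: Since n is even, the median is the average of positions 3 and 4:
  Median = (5 + 7) / 2 = 6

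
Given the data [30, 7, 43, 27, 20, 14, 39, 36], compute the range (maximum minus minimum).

36

Step 1: Identify the maximum value: max = 43
Step 2: Identify the minimum value: min = 7
Step 3: Range = max - min = 43 - 7 = 36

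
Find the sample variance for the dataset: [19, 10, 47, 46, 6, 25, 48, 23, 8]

295.4444

Step 1: Compute the mean: (19 + 10 + 47 + 46 + 6 + 25 + 48 + 23 + 8) / 9 = 25.7778
Step 2: Compute squared deviations from the mean:
  (19 - 25.7778)^2 = 45.9383
  (10 - 25.7778)^2 = 248.9383
  (47 - 25.7778)^2 = 450.3827
  (46 - 25.7778)^2 = 408.9383
  (6 - 25.7778)^2 = 391.1605
  (25 - 25.7778)^2 = 0.6049
  (48 - 25.7778)^2 = 493.8272
  (23 - 25.7778)^2 = 7.716
  (8 - 25.7778)^2 = 316.0494
Step 3: Sum of squared deviations = 2363.5556
Step 4: Sample variance = 2363.5556 / 8 = 295.4444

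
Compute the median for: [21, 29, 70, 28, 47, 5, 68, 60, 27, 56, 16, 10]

28.5

Step 1: Sort the data in ascending order: [5, 10, 16, 21, 27, 28, 29, 47, 56, 60, 68, 70]
Step 2: The number of values is n = 12.
Step 3: Since n is even, the median is the average of positions 6 and 7:
  Median = (28 + 29) / 2 = 28.5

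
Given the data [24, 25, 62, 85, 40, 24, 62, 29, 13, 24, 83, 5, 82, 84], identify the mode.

24

Step 1: Count the frequency of each value:
  5: appears 1 time(s)
  13: appears 1 time(s)
  24: appears 3 time(s)
  25: appears 1 time(s)
  29: appears 1 time(s)
  40: appears 1 time(s)
  62: appears 2 time(s)
  82: appears 1 time(s)
  83: appears 1 time(s)
  84: appears 1 time(s)
  85: appears 1 time(s)
Step 2: The value 24 appears most frequently (3 times).
Step 3: Mode = 24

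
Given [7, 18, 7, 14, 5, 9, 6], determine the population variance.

19.6735

Step 1: Compute the mean: (7 + 18 + 7 + 14 + 5 + 9 + 6) / 7 = 9.4286
Step 2: Compute squared deviations from the mean:
  (7 - 9.4286)^2 = 5.898
  (18 - 9.4286)^2 = 73.4694
  (7 - 9.4286)^2 = 5.898
  (14 - 9.4286)^2 = 20.898
  (5 - 9.4286)^2 = 19.6122
  (9 - 9.4286)^2 = 0.1837
  (6 - 9.4286)^2 = 11.7551
Step 3: Sum of squared deviations = 137.7143
Step 4: Population variance = 137.7143 / 7 = 19.6735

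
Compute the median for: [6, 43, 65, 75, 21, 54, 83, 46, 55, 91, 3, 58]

54.5

Step 1: Sort the data in ascending order: [3, 6, 21, 43, 46, 54, 55, 58, 65, 75, 83, 91]
Step 2: The number of values is n = 12.
Step 3: Since n is even, the median is the average of positions 6 and 7:
  Median = (54 + 55) / 2 = 54.5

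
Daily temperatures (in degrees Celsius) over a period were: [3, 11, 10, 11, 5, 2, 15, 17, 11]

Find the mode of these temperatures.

11

Step 1: Count the frequency of each value:
  2: appears 1 time(s)
  3: appears 1 time(s)
  5: appears 1 time(s)
  10: appears 1 time(s)
  11: appears 3 time(s)
  15: appears 1 time(s)
  17: appears 1 time(s)
Step 2: The value 11 appears most frequently (3 times).
Step 3: Mode = 11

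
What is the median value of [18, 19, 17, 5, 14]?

17

Step 1: Sort the data in ascending order: [5, 14, 17, 18, 19]
Step 2: The number of values is n = 5.
Step 3: Since n is odd, the median is the middle value at position 3: 17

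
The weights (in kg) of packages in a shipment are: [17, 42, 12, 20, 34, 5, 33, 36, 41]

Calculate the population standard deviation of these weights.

12.6667

Step 1: Compute the mean: 26.6667
Step 2: Sum of squared deviations from the mean: 1444
Step 3: Population variance = 1444 / 9 = 160.4444
Step 4: Standard deviation = sqrt(160.4444) = 12.6667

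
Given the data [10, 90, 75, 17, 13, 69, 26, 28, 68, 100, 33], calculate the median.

33

Step 1: Sort the data in ascending order: [10, 13, 17, 26, 28, 33, 68, 69, 75, 90, 100]
Step 2: The number of values is n = 11.
Step 3: Since n is odd, the median is the middle value at position 6: 33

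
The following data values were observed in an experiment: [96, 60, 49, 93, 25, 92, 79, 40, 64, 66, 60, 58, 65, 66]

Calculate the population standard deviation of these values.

19.3693

Step 1: Compute the mean: 65.2143
Step 2: Sum of squared deviations from the mean: 5252.3571
Step 3: Population variance = 5252.3571 / 14 = 375.1684
Step 4: Standard deviation = sqrt(375.1684) = 19.3693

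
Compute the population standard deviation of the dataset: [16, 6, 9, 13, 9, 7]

3.4641

Step 1: Compute the mean: 10
Step 2: Sum of squared deviations from the mean: 72
Step 3: Population variance = 72 / 6 = 12
Step 4: Standard deviation = sqrt(12) = 3.4641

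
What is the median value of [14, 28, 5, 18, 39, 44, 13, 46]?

23

Step 1: Sort the data in ascending order: [5, 13, 14, 18, 28, 39, 44, 46]
Step 2: The number of values is n = 8.
Step 3: Since n is even, the median is the average of positions 4 and 5:
  Median = (18 + 28) / 2 = 23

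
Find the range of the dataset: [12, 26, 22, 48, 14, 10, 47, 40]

38

Step 1: Identify the maximum value: max = 48
Step 2: Identify the minimum value: min = 10
Step 3: Range = max - min = 48 - 10 = 38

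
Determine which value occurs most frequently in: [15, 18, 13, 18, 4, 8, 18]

18

Step 1: Count the frequency of each value:
  4: appears 1 time(s)
  8: appears 1 time(s)
  13: appears 1 time(s)
  15: appears 1 time(s)
  18: appears 3 time(s)
Step 2: The value 18 appears most frequently (3 times).
Step 3: Mode = 18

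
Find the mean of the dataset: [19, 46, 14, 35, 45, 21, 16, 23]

27.375

Step 1: Sum all values: 19 + 46 + 14 + 35 + 45 + 21 + 16 + 23 = 219
Step 2: Count the number of values: n = 8
Step 3: Mean = sum / n = 219 / 8 = 27.375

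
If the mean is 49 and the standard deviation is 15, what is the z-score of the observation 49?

0

Step 1: Recall the z-score formula: z = (x - mu) / sigma
Step 2: Substitute values: z = (49 - 49) / 15
Step 3: z = 0 / 15 = 0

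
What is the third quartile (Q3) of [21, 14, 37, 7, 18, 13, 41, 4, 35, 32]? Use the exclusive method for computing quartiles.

35.5

Step 1: Sort the data: [4, 7, 13, 14, 18, 21, 32, 35, 37, 41]
Step 2: n = 10
Step 3: Using the exclusive quartile method:
  Q1 = 11.5
  Q2 (median) = 19.5
  Q3 = 35.5
  IQR = Q3 - Q1 = 35.5 - 11.5 = 24
Step 4: Q3 = 35.5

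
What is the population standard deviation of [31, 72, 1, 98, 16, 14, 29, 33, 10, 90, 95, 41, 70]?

33.1032

Step 1: Compute the mean: 46.1538
Step 2: Sum of squared deviations from the mean: 14245.6923
Step 3: Population variance = 14245.6923 / 13 = 1095.8225
Step 4: Standard deviation = sqrt(1095.8225) = 33.1032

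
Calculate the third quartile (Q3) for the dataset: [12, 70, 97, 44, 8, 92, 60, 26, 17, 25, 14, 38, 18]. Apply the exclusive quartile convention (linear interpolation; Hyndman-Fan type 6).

65

Step 1: Sort the data: [8, 12, 14, 17, 18, 25, 26, 38, 44, 60, 70, 92, 97]
Step 2: n = 13
Step 3: Using the exclusive quartile method:
  Q1 = 15.5
  Q2 (median) = 26
  Q3 = 65
  IQR = Q3 - Q1 = 65 - 15.5 = 49.5
Step 4: Q3 = 65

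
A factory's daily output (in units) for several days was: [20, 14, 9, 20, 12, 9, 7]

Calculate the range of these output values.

13

Step 1: Identify the maximum value: max = 20
Step 2: Identify the minimum value: min = 7
Step 3: Range = max - min = 20 - 7 = 13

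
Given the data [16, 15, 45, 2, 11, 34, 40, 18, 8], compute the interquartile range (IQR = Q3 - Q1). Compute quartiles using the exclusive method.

27.5

Step 1: Sort the data: [2, 8, 11, 15, 16, 18, 34, 40, 45]
Step 2: n = 9
Step 3: Using the exclusive quartile method:
  Q1 = 9.5
  Q2 (median) = 16
  Q3 = 37
  IQR = Q3 - Q1 = 37 - 9.5 = 27.5
Step 4: IQR = 27.5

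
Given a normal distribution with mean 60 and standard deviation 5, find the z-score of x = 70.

2

Step 1: Recall the z-score formula: z = (x - mu) / sigma
Step 2: Substitute values: z = (70 - 60) / 5
Step 3: z = 10 / 5 = 2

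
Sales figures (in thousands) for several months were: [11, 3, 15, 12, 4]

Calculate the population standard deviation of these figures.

4.6904

Step 1: Compute the mean: 9
Step 2: Sum of squared deviations from the mean: 110
Step 3: Population variance = 110 / 5 = 22
Step 4: Standard deviation = sqrt(22) = 4.6904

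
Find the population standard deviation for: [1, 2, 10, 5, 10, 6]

3.496

Step 1: Compute the mean: 5.6667
Step 2: Sum of squared deviations from the mean: 73.3333
Step 3: Population variance = 73.3333 / 6 = 12.2222
Step 4: Standard deviation = sqrt(12.2222) = 3.496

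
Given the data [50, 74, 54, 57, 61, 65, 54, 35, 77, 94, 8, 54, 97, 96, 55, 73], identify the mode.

54

Step 1: Count the frequency of each value:
  8: appears 1 time(s)
  35: appears 1 time(s)
  50: appears 1 time(s)
  54: appears 3 time(s)
  55: appears 1 time(s)
  57: appears 1 time(s)
  61: appears 1 time(s)
  65: appears 1 time(s)
  73: appears 1 time(s)
  74: appears 1 time(s)
  77: appears 1 time(s)
  94: appears 1 time(s)
  96: appears 1 time(s)
  97: appears 1 time(s)
Step 2: The value 54 appears most frequently (3 times).
Step 3: Mode = 54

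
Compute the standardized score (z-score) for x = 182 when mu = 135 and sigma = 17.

2.7647

Step 1: Recall the z-score formula: z = (x - mu) / sigma
Step 2: Substitute values: z = (182 - 135) / 17
Step 3: z = 47 / 17 = 2.7647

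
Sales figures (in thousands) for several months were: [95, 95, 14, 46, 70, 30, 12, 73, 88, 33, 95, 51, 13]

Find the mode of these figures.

95

Step 1: Count the frequency of each value:
  12: appears 1 time(s)
  13: appears 1 time(s)
  14: appears 1 time(s)
  30: appears 1 time(s)
  33: appears 1 time(s)
  46: appears 1 time(s)
  51: appears 1 time(s)
  70: appears 1 time(s)
  73: appears 1 time(s)
  88: appears 1 time(s)
  95: appears 3 time(s)
Step 2: The value 95 appears most frequently (3 times).
Step 3: Mode = 95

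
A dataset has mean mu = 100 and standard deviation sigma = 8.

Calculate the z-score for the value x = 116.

2

Step 1: Recall the z-score formula: z = (x - mu) / sigma
Step 2: Substitute values: z = (116 - 100) / 8
Step 3: z = 16 / 8 = 2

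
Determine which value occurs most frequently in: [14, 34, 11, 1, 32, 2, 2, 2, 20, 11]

2

Step 1: Count the frequency of each value:
  1: appears 1 time(s)
  2: appears 3 time(s)
  11: appears 2 time(s)
  14: appears 1 time(s)
  20: appears 1 time(s)
  32: appears 1 time(s)
  34: appears 1 time(s)
Step 2: The value 2 appears most frequently (3 times).
Step 3: Mode = 2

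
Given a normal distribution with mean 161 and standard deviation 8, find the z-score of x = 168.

0.875

Step 1: Recall the z-score formula: z = (x - mu) / sigma
Step 2: Substitute values: z = (168 - 161) / 8
Step 3: z = 7 / 8 = 0.875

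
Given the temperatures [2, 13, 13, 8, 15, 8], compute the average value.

9.8333

Step 1: Sum all values: 2 + 13 + 13 + 8 + 15 + 8 = 59
Step 2: Count the number of values: n = 6
Step 3: Mean = sum / n = 59 / 6 = 9.8333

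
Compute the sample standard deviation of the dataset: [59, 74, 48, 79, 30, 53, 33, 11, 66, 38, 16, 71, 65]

22.2472

Step 1: Compute the mean: 49.4615
Step 2: Sum of squared deviations from the mean: 5939.2308
Step 3: Sample variance = 5939.2308 / 12 = 494.9359
Step 4: Standard deviation = sqrt(494.9359) = 22.2472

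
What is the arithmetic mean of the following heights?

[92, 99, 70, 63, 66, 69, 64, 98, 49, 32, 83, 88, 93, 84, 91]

76.0667

Step 1: Sum all values: 92 + 99 + 70 + 63 + 66 + 69 + 64 + 98 + 49 + 32 + 83 + 88 + 93 + 84 + 91 = 1141
Step 2: Count the number of values: n = 15
Step 3: Mean = sum / n = 1141 / 15 = 76.0667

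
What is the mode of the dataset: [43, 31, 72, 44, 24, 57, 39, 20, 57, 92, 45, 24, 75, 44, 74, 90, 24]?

24

Step 1: Count the frequency of each value:
  20: appears 1 time(s)
  24: appears 3 time(s)
  31: appears 1 time(s)
  39: appears 1 time(s)
  43: appears 1 time(s)
  44: appears 2 time(s)
  45: appears 1 time(s)
  57: appears 2 time(s)
  72: appears 1 time(s)
  74: appears 1 time(s)
  75: appears 1 time(s)
  90: appears 1 time(s)
  92: appears 1 time(s)
Step 2: The value 24 appears most frequently (3 times).
Step 3: Mode = 24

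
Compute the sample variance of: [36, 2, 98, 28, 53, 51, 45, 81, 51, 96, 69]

843.4727

Step 1: Compute the mean: (36 + 2 + 98 + 28 + 53 + 51 + 45 + 81 + 51 + 96 + 69) / 11 = 55.4545
Step 2: Compute squared deviations from the mean:
  (36 - 55.4545)^2 = 378.4793
  (2 - 55.4545)^2 = 2857.3884
  (98 - 55.4545)^2 = 1810.1157
  (28 - 55.4545)^2 = 753.7521
  (53 - 55.4545)^2 = 6.0248
  (51 - 55.4545)^2 = 19.843
  (45 - 55.4545)^2 = 109.2975
  (81 - 55.4545)^2 = 652.5702
  (51 - 55.4545)^2 = 19.843
  (96 - 55.4545)^2 = 1643.9339
  (69 - 55.4545)^2 = 183.4793
Step 3: Sum of squared deviations = 8434.7273
Step 4: Sample variance = 8434.7273 / 10 = 843.4727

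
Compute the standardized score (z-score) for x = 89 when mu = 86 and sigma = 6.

0.5

Step 1: Recall the z-score formula: z = (x - mu) / sigma
Step 2: Substitute values: z = (89 - 86) / 6
Step 3: z = 3 / 6 = 0.5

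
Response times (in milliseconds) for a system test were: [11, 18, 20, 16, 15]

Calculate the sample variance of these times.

11.5

Step 1: Compute the mean: (11 + 18 + 20 + 16 + 15) / 5 = 16
Step 2: Compute squared deviations from the mean:
  (11 - 16)^2 = 25
  (18 - 16)^2 = 4
  (20 - 16)^2 = 16
  (16 - 16)^2 = 0
  (15 - 16)^2 = 1
Step 3: Sum of squared deviations = 46
Step 4: Sample variance = 46 / 4 = 11.5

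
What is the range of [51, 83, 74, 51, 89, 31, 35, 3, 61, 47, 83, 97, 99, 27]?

96

Step 1: Identify the maximum value: max = 99
Step 2: Identify the minimum value: min = 3
Step 3: Range = max - min = 99 - 3 = 96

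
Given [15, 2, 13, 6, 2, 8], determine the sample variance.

29.8667

Step 1: Compute the mean: (15 + 2 + 13 + 6 + 2 + 8) / 6 = 7.6667
Step 2: Compute squared deviations from the mean:
  (15 - 7.6667)^2 = 53.7778
  (2 - 7.6667)^2 = 32.1111
  (13 - 7.6667)^2 = 28.4444
  (6 - 7.6667)^2 = 2.7778
  (2 - 7.6667)^2 = 32.1111
  (8 - 7.6667)^2 = 0.1111
Step 3: Sum of squared deviations = 149.3333
Step 4: Sample variance = 149.3333 / 5 = 29.8667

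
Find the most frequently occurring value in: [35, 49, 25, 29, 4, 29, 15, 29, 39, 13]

29

Step 1: Count the frequency of each value:
  4: appears 1 time(s)
  13: appears 1 time(s)
  15: appears 1 time(s)
  25: appears 1 time(s)
  29: appears 3 time(s)
  35: appears 1 time(s)
  39: appears 1 time(s)
  49: appears 1 time(s)
Step 2: The value 29 appears most frequently (3 times).
Step 3: Mode = 29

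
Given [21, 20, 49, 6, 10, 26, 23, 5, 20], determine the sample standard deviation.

13.2665

Step 1: Compute the mean: 20
Step 2: Sum of squared deviations from the mean: 1408
Step 3: Sample variance = 1408 / 8 = 176
Step 4: Standard deviation = sqrt(176) = 13.2665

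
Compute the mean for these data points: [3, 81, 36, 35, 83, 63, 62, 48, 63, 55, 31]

50.9091

Step 1: Sum all values: 3 + 81 + 36 + 35 + 83 + 63 + 62 + 48 + 63 + 55 + 31 = 560
Step 2: Count the number of values: n = 11
Step 3: Mean = sum / n = 560 / 11 = 50.9091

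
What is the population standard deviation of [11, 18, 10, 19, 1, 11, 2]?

6.4523

Step 1: Compute the mean: 10.2857
Step 2: Sum of squared deviations from the mean: 291.4286
Step 3: Population variance = 291.4286 / 7 = 41.6327
Step 4: Standard deviation = sqrt(41.6327) = 6.4523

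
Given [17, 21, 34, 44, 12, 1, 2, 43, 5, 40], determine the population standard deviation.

16.2754

Step 1: Compute the mean: 21.9
Step 2: Sum of squared deviations from the mean: 2648.9
Step 3: Population variance = 2648.9 / 10 = 264.89
Step 4: Standard deviation = sqrt(264.89) = 16.2754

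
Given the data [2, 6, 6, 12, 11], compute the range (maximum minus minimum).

10

Step 1: Identify the maximum value: max = 12
Step 2: Identify the minimum value: min = 2
Step 3: Range = max - min = 12 - 2 = 10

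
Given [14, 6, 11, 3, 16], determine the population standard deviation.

4.858

Step 1: Compute the mean: 10
Step 2: Sum of squared deviations from the mean: 118
Step 3: Population variance = 118 / 5 = 23.6
Step 4: Standard deviation = sqrt(23.6) = 4.858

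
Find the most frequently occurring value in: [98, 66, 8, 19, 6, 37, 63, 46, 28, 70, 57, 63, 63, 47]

63

Step 1: Count the frequency of each value:
  6: appears 1 time(s)
  8: appears 1 time(s)
  19: appears 1 time(s)
  28: appears 1 time(s)
  37: appears 1 time(s)
  46: appears 1 time(s)
  47: appears 1 time(s)
  57: appears 1 time(s)
  63: appears 3 time(s)
  66: appears 1 time(s)
  70: appears 1 time(s)
  98: appears 1 time(s)
Step 2: The value 63 appears most frequently (3 times).
Step 3: Mode = 63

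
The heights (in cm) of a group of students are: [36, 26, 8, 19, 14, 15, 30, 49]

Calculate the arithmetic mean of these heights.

24.625

Step 1: Sum all values: 36 + 26 + 8 + 19 + 14 + 15 + 30 + 49 = 197
Step 2: Count the number of values: n = 8
Step 3: Mean = sum / n = 197 / 8 = 24.625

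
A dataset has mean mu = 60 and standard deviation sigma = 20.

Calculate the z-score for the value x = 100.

2

Step 1: Recall the z-score formula: z = (x - mu) / sigma
Step 2: Substitute values: z = (100 - 60) / 20
Step 3: z = 40 / 20 = 2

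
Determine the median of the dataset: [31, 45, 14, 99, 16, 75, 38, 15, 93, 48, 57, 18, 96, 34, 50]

45

Step 1: Sort the data in ascending order: [14, 15, 16, 18, 31, 34, 38, 45, 48, 50, 57, 75, 93, 96, 99]
Step 2: The number of values is n = 15.
Step 3: Since n is odd, the median is the middle value at position 8: 45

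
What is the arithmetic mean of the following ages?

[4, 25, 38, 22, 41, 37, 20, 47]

29.25

Step 1: Sum all values: 4 + 25 + 38 + 22 + 41 + 37 + 20 + 47 = 234
Step 2: Count the number of values: n = 8
Step 3: Mean = sum / n = 234 / 8 = 29.25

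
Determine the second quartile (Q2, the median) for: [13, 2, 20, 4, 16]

13

Step 1: Sort the data: [2, 4, 13, 16, 20]
Step 2: n = 5
Step 3: Q2 is the median. Since n is odd, it is the middle value at position 3: 13
Step 4: Q2 = 13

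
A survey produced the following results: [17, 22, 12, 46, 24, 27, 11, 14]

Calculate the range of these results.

35

Step 1: Identify the maximum value: max = 46
Step 2: Identify the minimum value: min = 11
Step 3: Range = max - min = 46 - 11 = 35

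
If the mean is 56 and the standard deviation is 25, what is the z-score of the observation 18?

-1.52

Step 1: Recall the z-score formula: z = (x - mu) / sigma
Step 2: Substitute values: z = (18 - 56) / 25
Step 3: z = -38 / 25 = -1.52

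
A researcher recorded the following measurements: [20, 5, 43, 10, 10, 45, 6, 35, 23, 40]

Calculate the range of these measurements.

40

Step 1: Identify the maximum value: max = 45
Step 2: Identify the minimum value: min = 5
Step 3: Range = max - min = 45 - 5 = 40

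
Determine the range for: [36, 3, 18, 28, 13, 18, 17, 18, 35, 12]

33

Step 1: Identify the maximum value: max = 36
Step 2: Identify the minimum value: min = 3
Step 3: Range = max - min = 36 - 3 = 33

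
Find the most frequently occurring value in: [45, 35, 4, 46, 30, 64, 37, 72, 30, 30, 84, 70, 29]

30

Step 1: Count the frequency of each value:
  4: appears 1 time(s)
  29: appears 1 time(s)
  30: appears 3 time(s)
  35: appears 1 time(s)
  37: appears 1 time(s)
  45: appears 1 time(s)
  46: appears 1 time(s)
  64: appears 1 time(s)
  70: appears 1 time(s)
  72: appears 1 time(s)
  84: appears 1 time(s)
Step 2: The value 30 appears most frequently (3 times).
Step 3: Mode = 30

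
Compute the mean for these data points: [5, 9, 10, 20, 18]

12.4

Step 1: Sum all values: 5 + 9 + 10 + 20 + 18 = 62
Step 2: Count the number of values: n = 5
Step 3: Mean = sum / n = 62 / 5 = 12.4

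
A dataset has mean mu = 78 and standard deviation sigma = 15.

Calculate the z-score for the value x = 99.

1.4

Step 1: Recall the z-score formula: z = (x - mu) / sigma
Step 2: Substitute values: z = (99 - 78) / 15
Step 3: z = 21 / 15 = 1.4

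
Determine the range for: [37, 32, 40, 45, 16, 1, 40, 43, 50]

49

Step 1: Identify the maximum value: max = 50
Step 2: Identify the minimum value: min = 1
Step 3: Range = max - min = 50 - 1 = 49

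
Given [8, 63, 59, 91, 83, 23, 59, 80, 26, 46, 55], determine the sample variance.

694.2909

Step 1: Compute the mean: (8 + 63 + 59 + 91 + 83 + 23 + 59 + 80 + 26 + 46 + 55) / 11 = 53.9091
Step 2: Compute squared deviations from the mean:
  (8 - 53.9091)^2 = 2107.6446
  (63 - 53.9091)^2 = 82.6446
  (59 - 53.9091)^2 = 25.9174
  (91 - 53.9091)^2 = 1375.7355
  (83 - 53.9091)^2 = 846.281
  (23 - 53.9091)^2 = 955.3719
  (59 - 53.9091)^2 = 25.9174
  (80 - 53.9091)^2 = 680.7355
  (26 - 53.9091)^2 = 778.9174
  (46 - 53.9091)^2 = 62.5537
  (55 - 53.9091)^2 = 1.1901
Step 3: Sum of squared deviations = 6942.9091
Step 4: Sample variance = 6942.9091 / 10 = 694.2909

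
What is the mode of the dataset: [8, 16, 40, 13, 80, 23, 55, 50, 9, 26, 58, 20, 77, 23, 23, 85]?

23

Step 1: Count the frequency of each value:
  8: appears 1 time(s)
  9: appears 1 time(s)
  13: appears 1 time(s)
  16: appears 1 time(s)
  20: appears 1 time(s)
  23: appears 3 time(s)
  26: appears 1 time(s)
  40: appears 1 time(s)
  50: appears 1 time(s)
  55: appears 1 time(s)
  58: appears 1 time(s)
  77: appears 1 time(s)
  80: appears 1 time(s)
  85: appears 1 time(s)
Step 2: The value 23 appears most frequently (3 times).
Step 3: Mode = 23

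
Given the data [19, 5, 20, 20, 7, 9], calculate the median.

14

Step 1: Sort the data in ascending order: [5, 7, 9, 19, 20, 20]
Step 2: The number of values is n = 6.
Step 3: Since n is even, the median is the average of positions 3 and 4:
  Median = (9 + 19) / 2 = 14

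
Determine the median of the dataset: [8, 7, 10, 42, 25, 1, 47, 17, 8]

10

Step 1: Sort the data in ascending order: [1, 7, 8, 8, 10, 17, 25, 42, 47]
Step 2: The number of values is n = 9.
Step 3: Since n is odd, the median is the middle value at position 5: 10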